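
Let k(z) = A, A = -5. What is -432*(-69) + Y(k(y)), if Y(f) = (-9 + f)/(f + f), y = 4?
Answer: 149047/5 ≈ 29809.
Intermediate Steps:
k(z) = -5
Y(f) = (-9 + f)/(2*f) (Y(f) = (-9 + f)/((2*f)) = (-9 + f)*(1/(2*f)) = (-9 + f)/(2*f))
-432*(-69) + Y(k(y)) = -432*(-69) + (½)*(-9 - 5)/(-5) = 29808 + (½)*(-⅕)*(-14) = 29808 + 7/5 = 149047/5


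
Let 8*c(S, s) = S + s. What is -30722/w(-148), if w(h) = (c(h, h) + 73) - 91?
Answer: 30722/55 ≈ 558.58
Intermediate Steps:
c(S, s) = S/8 + s/8 (c(S, s) = (S + s)/8 = S/8 + s/8)
w(h) = -18 + h/4 (w(h) = ((h/8 + h/8) + 73) - 91 = (h/4 + 73) - 91 = (73 + h/4) - 91 = -18 + h/4)
-30722/w(-148) = -30722/(-18 + (¼)*(-148)) = -30722/(-18 - 37) = -30722/(-55) = -30722*(-1/55) = 30722/55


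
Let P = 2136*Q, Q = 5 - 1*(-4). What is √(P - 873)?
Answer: 3*√2039 ≈ 135.47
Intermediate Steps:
Q = 9 (Q = 5 + 4 = 9)
P = 19224 (P = 2136*9 = 19224)
√(P - 873) = √(19224 - 873) = √18351 = 3*√2039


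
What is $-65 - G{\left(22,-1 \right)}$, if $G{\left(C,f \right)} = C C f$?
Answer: $419$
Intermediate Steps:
$G{\left(C,f \right)} = f C^{2}$ ($G{\left(C,f \right)} = C^{2} f = f C^{2}$)
$-65 - G{\left(22,-1 \right)} = -65 - - 22^{2} = -65 - \left(-1\right) 484 = -65 - -484 = -65 + 484 = 419$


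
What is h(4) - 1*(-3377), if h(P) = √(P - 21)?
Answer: 3377 + I*√17 ≈ 3377.0 + 4.1231*I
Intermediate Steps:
h(P) = √(-21 + P)
h(4) - 1*(-3377) = √(-21 + 4) - 1*(-3377) = √(-17) + 3377 = I*√17 + 3377 = 3377 + I*√17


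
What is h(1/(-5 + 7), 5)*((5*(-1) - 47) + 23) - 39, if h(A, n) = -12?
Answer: 309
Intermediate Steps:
h(1/(-5 + 7), 5)*((5*(-1) - 47) + 23) - 39 = -12*((5*(-1) - 47) + 23) - 39 = -12*((-5 - 47) + 23) - 39 = -12*(-52 + 23) - 39 = -12*(-29) - 39 = 348 - 39 = 309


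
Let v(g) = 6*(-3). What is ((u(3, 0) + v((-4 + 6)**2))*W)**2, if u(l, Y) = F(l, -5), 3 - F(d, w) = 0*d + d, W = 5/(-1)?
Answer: 8100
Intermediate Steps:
v(g) = -18
W = -5 (W = 5*(-1) = -5)
F(d, w) = 3 - d (F(d, w) = 3 - (0*d + d) = 3 - (0 + d) = 3 - d)
u(l, Y) = 3 - l
((u(3, 0) + v((-4 + 6)**2))*W)**2 = (((3 - 1*3) - 18)*(-5))**2 = (((3 - 3) - 18)*(-5))**2 = ((0 - 18)*(-5))**2 = (-18*(-5))**2 = 90**2 = 8100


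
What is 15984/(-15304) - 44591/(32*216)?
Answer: -99112759/13222656 ≈ -7.4957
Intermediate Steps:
15984/(-15304) - 44591/(32*216) = 15984*(-1/15304) - 44591/6912 = -1998/1913 - 44591*1/6912 = -1998/1913 - 44591/6912 = -99112759/13222656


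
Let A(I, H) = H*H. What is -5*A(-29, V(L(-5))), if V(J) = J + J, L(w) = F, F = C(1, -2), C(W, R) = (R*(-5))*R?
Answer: -8000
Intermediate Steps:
C(W, R) = -5*R² (C(W, R) = (-5*R)*R = -5*R²)
F = -20 (F = -5*(-2)² = -5*4 = -20)
L(w) = -20
V(J) = 2*J
A(I, H) = H²
-5*A(-29, V(L(-5))) = -5*(2*(-20))² = -5*(-40)² = -5*1600 = -8000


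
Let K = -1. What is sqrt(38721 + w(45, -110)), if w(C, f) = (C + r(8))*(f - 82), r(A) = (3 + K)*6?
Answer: sqrt(27777) ≈ 166.66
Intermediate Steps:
r(A) = 12 (r(A) = (3 - 1)*6 = 2*6 = 12)
w(C, f) = (-82 + f)*(12 + C) (w(C, f) = (C + 12)*(f - 82) = (12 + C)*(-82 + f) = (-82 + f)*(12 + C))
sqrt(38721 + w(45, -110)) = sqrt(38721 + (-984 - 82*45 + 12*(-110) + 45*(-110))) = sqrt(38721 + (-984 - 3690 - 1320 - 4950)) = sqrt(38721 - 10944) = sqrt(27777)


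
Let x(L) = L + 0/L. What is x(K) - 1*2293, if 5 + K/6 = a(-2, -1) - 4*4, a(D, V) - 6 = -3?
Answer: -2401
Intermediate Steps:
a(D, V) = 3 (a(D, V) = 6 - 3 = 3)
K = -108 (K = -30 + 6*(3 - 4*4) = -30 + 6*(3 - 16) = -30 + 6*(-13) = -30 - 78 = -108)
x(L) = L (x(L) = L + 0 = L)
x(K) - 1*2293 = -108 - 1*2293 = -108 - 2293 = -2401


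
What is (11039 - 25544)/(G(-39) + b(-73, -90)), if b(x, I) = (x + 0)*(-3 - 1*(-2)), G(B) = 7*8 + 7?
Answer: -14505/136 ≈ -106.65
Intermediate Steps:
G(B) = 63 (G(B) = 56 + 7 = 63)
b(x, I) = -x (b(x, I) = x*(-3 + 2) = x*(-1) = -x)
(11039 - 25544)/(G(-39) + b(-73, -90)) = (11039 - 25544)/(63 - 1*(-73)) = -14505/(63 + 73) = -14505/136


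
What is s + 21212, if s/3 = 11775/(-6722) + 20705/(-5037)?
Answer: 239205190771/11286238 ≈ 21194.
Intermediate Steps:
s = -198489685/11286238 (s = 3*(11775/(-6722) + 20705/(-5037)) = 3*(11775*(-1/6722) + 20705*(-1/5037)) = 3*(-11775/6722 - 20705/5037) = 3*(-198489685/33858714) = -198489685/11286238 ≈ -17.587)
s + 21212 = -198489685/11286238 + 21212 = 239205190771/11286238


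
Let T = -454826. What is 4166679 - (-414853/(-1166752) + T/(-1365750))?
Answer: 3319783327903873049/796745772000 ≈ 4.1667e+6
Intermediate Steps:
4166679 - (-414853/(-1166752) + T/(-1365750)) = 4166679 - (-414853/(-1166752) - 454826/(-1365750)) = 4166679 - (-414853*(-1/1166752) - 454826*(-1/1365750)) = 4166679 - (414853/1166752 + 227413/682875) = 4166679 - 1*548627314951/796745772000 = 4166679 - 548627314951/796745772000 = 3319783327903873049/796745772000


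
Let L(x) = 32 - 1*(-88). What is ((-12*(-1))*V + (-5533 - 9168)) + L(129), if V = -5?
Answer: -14641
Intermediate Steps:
L(x) = 120 (L(x) = 32 + 88 = 120)
((-12*(-1))*V + (-5533 - 9168)) + L(129) = (-12*(-1)*(-5) + (-5533 - 9168)) + 120 = (12*(-5) - 14701) + 120 = (-60 - 14701) + 120 = -14761 + 120 = -14641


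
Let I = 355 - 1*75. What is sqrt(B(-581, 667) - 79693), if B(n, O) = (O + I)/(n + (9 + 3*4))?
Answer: I*sqrt(1562015945)/140 ≈ 282.3*I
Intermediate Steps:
I = 280 (I = 355 - 75 = 280)
B(n, O) = (280 + O)/(21 + n) (B(n, O) = (O + 280)/(n + (9 + 3*4)) = (280 + O)/(n + (9 + 12)) = (280 + O)/(n + 21) = (280 + O)/(21 + n))
sqrt(B(-581, 667) - 79693) = sqrt((280 + 667)/(21 - 581) - 79693) = sqrt(947/(-560) - 79693) = sqrt(-1/560*947 - 79693) = sqrt(-947/560 - 79693) = sqrt(-44629027/560) = I*sqrt(1562015945)/140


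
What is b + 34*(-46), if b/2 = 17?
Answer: -1530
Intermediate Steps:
b = 34 (b = 2*17 = 34)
b + 34*(-46) = 34 + 34*(-46) = 34 - 1564 = -1530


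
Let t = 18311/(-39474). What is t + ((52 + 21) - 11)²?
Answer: 151719745/39474 ≈ 3843.5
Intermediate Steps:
t = -18311/39474 (t = 18311*(-1/39474) = -18311/39474 ≈ -0.46387)
t + ((52 + 21) - 11)² = -18311/39474 + ((52 + 21) - 11)² = -18311/39474 + (73 - 11)² = -18311/39474 + 62² = -18311/39474 + 3844 = 151719745/39474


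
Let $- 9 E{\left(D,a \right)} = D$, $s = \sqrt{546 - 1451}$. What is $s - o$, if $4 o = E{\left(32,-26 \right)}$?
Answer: $\frac{8}{9} + i \sqrt{905} \approx 0.88889 + 30.083 i$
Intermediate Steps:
$s = i \sqrt{905}$ ($s = \sqrt{-905} = i \sqrt{905} \approx 30.083 i$)
$E{\left(D,a \right)} = - \frac{D}{9}$
$o = - \frac{8}{9}$ ($o = \frac{\left(- \frac{1}{9}\right) 32}{4} = \frac{1}{4} \left(- \frac{32}{9}\right) = - \frac{8}{9} \approx -0.88889$)
$s - o = i \sqrt{905} - - \frac{8}{9} = i \sqrt{905} + \frac{8}{9} = \frac{8}{9} + i \sqrt{905}$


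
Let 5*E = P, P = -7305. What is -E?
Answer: 1461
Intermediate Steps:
E = -1461 (E = (⅕)*(-7305) = -1461)
-E = -1*(-1461) = 1461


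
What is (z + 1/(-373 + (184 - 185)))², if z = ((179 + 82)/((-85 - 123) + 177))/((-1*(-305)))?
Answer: 11463770761/12504498268900 ≈ 0.00091677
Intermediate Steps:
z = -261/9455 (z = (261/(-208 + 177))/305 = (261/(-31))*(1/305) = (261*(-1/31))*(1/305) = -261/31*1/305 = -261/9455 ≈ -0.027604)
(z + 1/(-373 + (184 - 185)))² = (-261/9455 + 1/(-373 + (184 - 185)))² = (-261/9455 + 1/(-373 - 1))² = (-261/9455 + 1/(-374))² = (-261/9455 - 1/374)² = (-107069/3536170)² = 11463770761/12504498268900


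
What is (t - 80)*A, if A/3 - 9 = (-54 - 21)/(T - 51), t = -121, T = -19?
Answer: -85023/14 ≈ -6073.1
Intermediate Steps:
A = 423/14 (A = 27 + 3*((-54 - 21)/(-19 - 51)) = 27 + 3*(-75/(-70)) = 27 + 3*(-75*(-1/70)) = 27 + 3*(15/14) = 27 + 45/14 = 423/14 ≈ 30.214)
(t - 80)*A = (-121 - 80)*(423/14) = -201*423/14 = -85023/14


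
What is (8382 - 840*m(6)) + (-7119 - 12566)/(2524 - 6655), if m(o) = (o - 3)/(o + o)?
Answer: 33778217/4131 ≈ 8176.8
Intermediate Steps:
m(o) = (-3 + o)/(2*o) (m(o) = (-3 + o)/((2*o)) = (-3 + o)*(1/(2*o)) = (-3 + o)/(2*o))
(8382 - 840*m(6)) + (-7119 - 12566)/(2524 - 6655) = (8382 - 420*(-3 + 6)/6) + (-7119 - 12566)/(2524 - 6655) = (8382 - 420*3/6) - 19685/(-4131) = (8382 - 840*¼) - 19685*(-1/4131) = (8382 - 210) + 19685/4131 = 8172 + 19685/4131 = 33778217/4131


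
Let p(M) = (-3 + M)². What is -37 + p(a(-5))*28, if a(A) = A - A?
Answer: 215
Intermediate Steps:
a(A) = 0
-37 + p(a(-5))*28 = -37 + (-3 + 0)²*28 = -37 + (-3)²*28 = -37 + 9*28 = -37 + 252 = 215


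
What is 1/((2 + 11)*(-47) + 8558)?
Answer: 1/7947 ≈ 0.00012583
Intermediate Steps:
1/((2 + 11)*(-47) + 8558) = 1/(13*(-47) + 8558) = 1/(-611 + 8558) = 1/7947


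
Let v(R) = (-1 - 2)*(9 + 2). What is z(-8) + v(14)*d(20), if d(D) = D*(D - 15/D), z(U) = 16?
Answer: -12689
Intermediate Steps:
v(R) = -33 (v(R) = -3*11 = -33)
z(-8) + v(14)*d(20) = 16 - 33*(-15 + 20²) = 16 - 33*(-15 + 400) = 16 - 33*385 = 16 - 12705 = -12689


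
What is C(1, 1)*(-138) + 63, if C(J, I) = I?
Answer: -75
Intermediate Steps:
C(1, 1)*(-138) + 63 = 1*(-138) + 63 = -138 + 63 = -75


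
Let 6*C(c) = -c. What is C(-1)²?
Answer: 1/36 ≈ 0.027778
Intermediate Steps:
C(c) = -c/6 (C(c) = (-c)/6 = -c/6)
C(-1)² = (-⅙*(-1))² = (⅙)² = 1/36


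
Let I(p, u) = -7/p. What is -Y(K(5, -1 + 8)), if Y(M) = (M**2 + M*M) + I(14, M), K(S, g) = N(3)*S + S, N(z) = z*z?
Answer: -9999/2 ≈ -4999.5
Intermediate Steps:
N(z) = z**2
K(S, g) = 10*S (K(S, g) = 3**2*S + S = 9*S + S = 10*S)
Y(M) = -1/2 + 2*M**2 (Y(M) = (M**2 + M*M) - 7/14 = (M**2 + M**2) - 7*1/14 = 2*M**2 - 1/2 = -1/2 + 2*M**2)
-Y(K(5, -1 + 8)) = -(-1/2 + 2*(10*5)**2) = -(-1/2 + 2*50**2) = -(-1/2 + 2*2500) = -(-1/2 + 5000) = -1*9999/2 = -9999/2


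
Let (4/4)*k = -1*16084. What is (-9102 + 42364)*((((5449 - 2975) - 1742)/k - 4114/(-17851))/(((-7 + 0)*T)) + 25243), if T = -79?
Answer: 4761162963877954820/5670530809 ≈ 8.3963e+8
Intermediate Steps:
k = -16084 (k = -1*16084 = -16084)
(-9102 + 42364)*((((5449 - 2975) - 1742)/k - 4114/(-17851))/(((-7 + 0)*T)) + 25243) = (-9102 + 42364)*((((5449 - 2975) - 1742)/(-16084) - 4114/(-17851))/(((-7 + 0)*(-79))) + 25243) = 33262*(((2474 - 1742)*(-1/16084) - 4114*(-1/17851))/((-7*(-79))) + 25243) = 33262*((732*(-1/16084) + 4114/17851)/553 + 25243) = 33262*((-183/4021 + 4114/17851)*(1/553) + 25243) = 33262*((13275661/71778871)*(1/553) + 25243) = 33262*(1896523/5670530809 + 25243) = 33262*(143141211108110/5670530809) = 4761162963877954820/5670530809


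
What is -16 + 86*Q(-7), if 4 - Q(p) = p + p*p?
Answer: -3284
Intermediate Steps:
Q(p) = 4 - p - p² (Q(p) = 4 - (p + p*p) = 4 - (p + p²) = 4 + (-p - p²) = 4 - p - p²)
-16 + 86*Q(-7) = -16 + 86*(4 - 1*(-7) - 1*(-7)²) = -16 + 86*(4 + 7 - 1*49) = -16 + 86*(4 + 7 - 49) = -16 + 86*(-38) = -16 - 3268 = -3284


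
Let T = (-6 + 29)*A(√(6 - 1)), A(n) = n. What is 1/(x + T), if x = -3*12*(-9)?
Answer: 324/102331 - 23*√5/102331 ≈ 0.0026636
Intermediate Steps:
T = 23*√5 (T = (-6 + 29)*√(6 - 1) = 23*√5 ≈ 51.430)
x = 324 (x = -36*(-9) = 324)
1/(x + T) = 1/(324 + 23*√5)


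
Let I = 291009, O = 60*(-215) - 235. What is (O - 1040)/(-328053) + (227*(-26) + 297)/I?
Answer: 762105170/31822125159 ≈ 0.023949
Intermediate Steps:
O = -13135 (O = -12900 - 235 = -13135)
(O - 1040)/(-328053) + (227*(-26) + 297)/I = (-13135 - 1040)/(-328053) + (227*(-26) + 297)/291009 = -14175*(-1/328053) + (-5902 + 297)*(1/291009) = 4725/109351 - 5605*1/291009 = 4725/109351 - 5605/291009 = 762105170/31822125159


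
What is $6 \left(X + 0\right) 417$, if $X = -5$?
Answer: $-12510$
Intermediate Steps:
$6 \left(X + 0\right) 417 = 6 \left(-5 + 0\right) 417 = 6 \left(-5\right) 417 = \left(-30\right) 417 = -12510$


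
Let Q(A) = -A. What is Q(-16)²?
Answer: 256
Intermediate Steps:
Q(-16)² = (-1*(-16))² = 16² = 256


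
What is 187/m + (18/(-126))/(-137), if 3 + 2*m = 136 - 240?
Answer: -358559/102613 ≈ -3.4943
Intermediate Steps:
m = -107/2 (m = -3/2 + (136 - 240)/2 = -3/2 + (1/2)*(-104) = -3/2 - 52 = -107/2 ≈ -53.500)
187/m + (18/(-126))/(-137) = 187/(-107/2) + (18/(-126))/(-137) = 187*(-2/107) + (18*(-1/126))*(-1/137) = -374/107 - 1/7*(-1/137) = -374/107 + 1/959 = -358559/102613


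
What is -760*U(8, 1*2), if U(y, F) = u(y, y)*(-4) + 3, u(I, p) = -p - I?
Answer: -50920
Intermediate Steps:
u(I, p) = -I - p
U(y, F) = 3 + 8*y (U(y, F) = (-y - y)*(-4) + 3 = -2*y*(-4) + 3 = 8*y + 3 = 3 + 8*y)
-760*U(8, 1*2) = -760*(3 + 8*8) = -760*(3 + 64) = -760*67 = -50920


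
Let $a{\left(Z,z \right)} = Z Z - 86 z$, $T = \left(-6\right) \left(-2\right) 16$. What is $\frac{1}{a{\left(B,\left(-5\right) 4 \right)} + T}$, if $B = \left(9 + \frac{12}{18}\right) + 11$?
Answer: $\frac{9}{21052} \approx 0.00042751$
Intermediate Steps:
$B = \frac{62}{3}$ ($B = \left(9 + 12 \cdot \frac{1}{18}\right) + 11 = \left(9 + \frac{2}{3}\right) + 11 = \frac{29}{3} + 11 = \frac{62}{3} \approx 20.667$)
$T = 192$ ($T = 12 \cdot 16 = 192$)
$a{\left(Z,z \right)} = Z^{2} - 86 z$
$\frac{1}{a{\left(B,\left(-5\right) 4 \right)} + T} = \frac{1}{\left(\left(\frac{62}{3}\right)^{2} - 86 \left(\left(-5\right) 4\right)\right) + 192} = \frac{1}{\left(\frac{3844}{9} - -1720\right) + 192} = \frac{1}{\left(\frac{3844}{9} + 1720\right) + 192} = \frac{1}{\frac{19324}{9} + 192} = \frac{1}{\frac{21052}{9}} = \frac{9}{21052}$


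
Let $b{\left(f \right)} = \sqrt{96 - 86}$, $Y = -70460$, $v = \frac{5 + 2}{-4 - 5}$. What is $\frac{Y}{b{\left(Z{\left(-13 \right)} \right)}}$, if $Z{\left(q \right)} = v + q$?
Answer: $- 7046 \sqrt{10} \approx -22281.0$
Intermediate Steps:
$v = - \frac{7}{9}$ ($v = \frac{7}{-9} = 7 \left(- \frac{1}{9}\right) = - \frac{7}{9} \approx -0.77778$)
$Z{\left(q \right)} = - \frac{7}{9} + q$
$b{\left(f \right)} = \sqrt{10}$
$\frac{Y}{b{\left(Z{\left(-13 \right)} \right)}} = - \frac{70460}{\sqrt{10}} = - 70460 \frac{\sqrt{10}}{10} = - 7046 \sqrt{10}$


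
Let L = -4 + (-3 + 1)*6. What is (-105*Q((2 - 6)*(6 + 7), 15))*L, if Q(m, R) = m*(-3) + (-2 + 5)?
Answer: 267120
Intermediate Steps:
Q(m, R) = 3 - 3*m (Q(m, R) = -3*m + 3 = 3 - 3*m)
L = -16 (L = -4 - 2*6 = -4 - 12 = -16)
(-105*Q((2 - 6)*(6 + 7), 15))*L = -105*(3 - 3*(2 - 6)*(6 + 7))*(-16) = -105*(3 - (-12)*13)*(-16) = -105*(3 - 3*(-52))*(-16) = -105*(3 + 156)*(-16) = -105*159*(-16) = -16695*(-16) = 267120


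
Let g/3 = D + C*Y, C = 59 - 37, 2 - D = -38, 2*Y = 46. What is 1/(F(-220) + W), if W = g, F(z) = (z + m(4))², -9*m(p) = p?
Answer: 81/4068934 ≈ 1.9907e-5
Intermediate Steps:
Y = 23 (Y = (½)*46 = 23)
m(p) = -p/9
D = 40 (D = 2 - 1*(-38) = 2 + 38 = 40)
C = 22
g = 1638 (g = 3*(40 + 22*23) = 3*(40 + 506) = 3*546 = 1638)
F(z) = (-4/9 + z)² (F(z) = (z - ⅑*4)² = (z - 4/9)² = (-4/9 + z)²)
W = 1638
1/(F(-220) + W) = 1/((-4 + 9*(-220))²/81 + 1638) = 1/((-4 - 1980)²/81 + 1638) = 1/((1/81)*(-1984)² + 1638) = 1/((1/81)*3936256 + 1638) = 1/(3936256/81 + 1638) = 1/(4068934/81) = 81/4068934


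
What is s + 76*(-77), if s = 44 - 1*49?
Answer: -5857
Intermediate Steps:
s = -5 (s = 44 - 49 = -5)
s + 76*(-77) = -5 + 76*(-77) = -5 - 5852 = -5857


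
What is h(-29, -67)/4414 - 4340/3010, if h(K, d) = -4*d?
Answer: -131072/94901 ≈ -1.3811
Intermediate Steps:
h(-29, -67)/4414 - 4340/3010 = -4*(-67)/4414 - 4340/3010 = 268*(1/4414) - 4340*1/3010 = 134/2207 - 62/43 = -131072/94901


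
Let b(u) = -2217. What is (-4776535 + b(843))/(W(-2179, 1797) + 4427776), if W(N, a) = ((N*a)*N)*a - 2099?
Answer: -2389376/7666210577623 ≈ -3.1168e-7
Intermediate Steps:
W(N, a) = -2099 + N²*a² (W(N, a) = (a*N²)*a - 2099 = N²*a² - 2099 = -2099 + N²*a²)
(-4776535 + b(843))/(W(-2179, 1797) + 4427776) = (-4776535 - 2217)/((-2099 + (-2179)²*1797²) + 4427776) = -4778752/((-2099 + 4748041*3229209) + 4427776) = -4778752/((-2099 + 15332416729569) + 4427776) = -4778752/(15332416727470 + 4427776) = -4778752/15332421155246 = -4778752*1/15332421155246 = -2389376/7666210577623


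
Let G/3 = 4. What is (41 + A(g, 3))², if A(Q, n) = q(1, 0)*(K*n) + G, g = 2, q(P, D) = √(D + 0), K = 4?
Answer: 2809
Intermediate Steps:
G = 12 (G = 3*4 = 12)
q(P, D) = √D
A(Q, n) = 12 (A(Q, n) = √0*(4*n) + 12 = 0*(4*n) + 12 = 0 + 12 = 12)
(41 + A(g, 3))² = (41 + 12)² = 53² = 2809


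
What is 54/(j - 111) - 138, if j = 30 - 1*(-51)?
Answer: -699/5 ≈ -139.80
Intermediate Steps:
j = 81 (j = 30 + 51 = 81)
54/(j - 111) - 138 = 54/(81 - 111) - 138 = 54/(-30) - 138 = -1/30*54 - 138 = -9/5 - 138 = -699/5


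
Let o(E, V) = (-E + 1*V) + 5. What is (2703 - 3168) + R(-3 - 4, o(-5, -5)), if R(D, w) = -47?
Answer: -512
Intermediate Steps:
o(E, V) = 5 + V - E (o(E, V) = (-E + V) + 5 = (V - E) + 5 = 5 + V - E)
(2703 - 3168) + R(-3 - 4, o(-5, -5)) = (2703 - 3168) - 47 = -465 - 47 = -512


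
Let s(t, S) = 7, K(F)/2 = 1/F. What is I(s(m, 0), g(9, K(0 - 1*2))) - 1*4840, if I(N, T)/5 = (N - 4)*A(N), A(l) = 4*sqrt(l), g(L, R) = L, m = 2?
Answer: -4840 + 60*sqrt(7) ≈ -4681.3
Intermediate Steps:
K(F) = 2/F
I(N, T) = 20*sqrt(N)*(-4 + N) (I(N, T) = 5*((N - 4)*(4*sqrt(N))) = 5*((-4 + N)*(4*sqrt(N))) = 5*(4*sqrt(N)*(-4 + N)) = 20*sqrt(N)*(-4 + N))
I(s(m, 0), g(9, K(0 - 1*2))) - 1*4840 = 20*sqrt(7)*(-4 + 7) - 1*4840 = 20*sqrt(7)*3 - 4840 = 60*sqrt(7) - 4840 = -4840 + 60*sqrt(7)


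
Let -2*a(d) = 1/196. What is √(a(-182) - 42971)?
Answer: I*√33689266/28 ≈ 207.29*I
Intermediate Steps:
a(d) = -1/392 (a(d) = -½/196 = -½*1/196 = -1/392)
√(a(-182) - 42971) = √(-1/392 - 42971) = √(-16844633/392) = I*√33689266/28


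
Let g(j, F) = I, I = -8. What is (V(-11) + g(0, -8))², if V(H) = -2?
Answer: 100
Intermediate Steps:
g(j, F) = -8
(V(-11) + g(0, -8))² = (-2 - 8)² = (-10)² = 100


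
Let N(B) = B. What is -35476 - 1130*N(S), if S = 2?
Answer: -37736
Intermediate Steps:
-35476 - 1130*N(S) = -35476 - 1130*2 = -35476 - 2260 = -37736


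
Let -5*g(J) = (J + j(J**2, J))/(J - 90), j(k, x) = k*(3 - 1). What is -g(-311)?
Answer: -193131/2005 ≈ -96.325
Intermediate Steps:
j(k, x) = 2*k (j(k, x) = k*2 = 2*k)
g(J) = -(J + 2*J**2)/(5*(-90 + J)) (g(J) = -(J + 2*J**2)/(5*(J - 90)) = -(J + 2*J**2)/(5*(-90 + J)))
-g(-311) = -(-311)*(-1 - 2*(-311))/(5*(-90 - 311)) = -(-311)*(-1 + 622)/(5*(-401)) = -(-311)*(-1)*621/(5*401) = -1*193131/2005 = -193131/2005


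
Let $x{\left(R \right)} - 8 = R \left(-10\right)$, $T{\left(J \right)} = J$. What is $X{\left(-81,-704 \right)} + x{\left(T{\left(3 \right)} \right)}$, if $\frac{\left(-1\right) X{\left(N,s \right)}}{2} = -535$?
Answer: $1048$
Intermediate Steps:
$X{\left(N,s \right)} = 1070$ ($X{\left(N,s \right)} = \left(-2\right) \left(-535\right) = 1070$)
$x{\left(R \right)} = 8 - 10 R$ ($x{\left(R \right)} = 8 + R \left(-10\right) = 8 - 10 R$)
$X{\left(-81,-704 \right)} + x{\left(T{\left(3 \right)} \right)} = 1070 + \left(8 - 30\right) = 1070 - 22 = 1048$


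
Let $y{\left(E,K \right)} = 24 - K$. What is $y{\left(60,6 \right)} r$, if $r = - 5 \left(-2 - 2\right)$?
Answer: $360$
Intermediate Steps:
$r = 20$ ($r = \left(-5\right) \left(-4\right) = 20$)
$y{\left(60,6 \right)} r = \left(24 - 6\right) 20 = 18 \cdot 20 = 360$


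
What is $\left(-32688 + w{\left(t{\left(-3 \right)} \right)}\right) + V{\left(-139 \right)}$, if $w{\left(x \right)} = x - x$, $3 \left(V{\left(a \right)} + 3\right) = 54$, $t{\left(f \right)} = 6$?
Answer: $-32673$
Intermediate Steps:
$V{\left(a \right)} = 15$ ($V{\left(a \right)} = -3 + \frac{1}{3} \cdot 54 = -3 + 18 = 15$)
$w{\left(x \right)} = 0$
$\left(-32688 + w{\left(t{\left(-3 \right)} \right)}\right) + V{\left(-139 \right)} = \left(-32688 + 0\right) + 15 = -32688 + 15 = -32673$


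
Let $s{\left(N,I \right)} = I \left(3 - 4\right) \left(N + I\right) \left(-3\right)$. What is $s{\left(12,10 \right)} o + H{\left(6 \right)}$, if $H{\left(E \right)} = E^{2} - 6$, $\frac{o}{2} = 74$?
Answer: $97710$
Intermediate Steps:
$o = 148$ ($o = 2 \cdot 74 = 148$)
$s{\left(N,I \right)} = - 3 I \left(- I - N\right)$ ($s{\left(N,I \right)} = I \left(- (I + N)\right) \left(-3\right) = I \left(- I - N\right) \left(-3\right) = - 3 I \left(- I - N\right)$)
$H{\left(E \right)} = -6 + E^{2}$
$s{\left(12,10 \right)} o + H{\left(6 \right)} = 3 \cdot 10 \left(10 + 12\right) 148 - \left(6 - 6^{2}\right) = 3 \cdot 10 \cdot 22 \cdot 148 + \left(-6 + 36\right) = 660 \cdot 148 + 30 = 97680 + 30 = 97710$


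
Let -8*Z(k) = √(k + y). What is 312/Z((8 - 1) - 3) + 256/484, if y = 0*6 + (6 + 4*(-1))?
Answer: 64/121 - 416*√6 ≈ -1018.5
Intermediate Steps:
y = 2 (y = 0 + (6 - 4) = 0 + 2 = 2)
Z(k) = -√(2 + k)/8 (Z(k) = -√(k + 2)/8 = -√(2 + k)/8)
312/Z((8 - 1) - 3) + 256/484 = 312/((-√(2 + ((8 - 1) - 3))/8)) + 256/484 = 312/((-√(2 + (7 - 3))/8)) + 256*(1/484) = 312/((-√(2 + 4)/8)) + 64/121 = 312/((-√6/8)) + 64/121 = 312*(-4*√6/3) + 64/121 = -416*√6 + 64/121 = 64/121 - 416*√6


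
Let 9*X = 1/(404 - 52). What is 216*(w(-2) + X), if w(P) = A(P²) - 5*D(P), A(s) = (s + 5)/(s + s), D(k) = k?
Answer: 105735/44 ≈ 2403.1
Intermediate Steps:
A(s) = (5 + s)/(2*s) (A(s) = (5 + s)/((2*s)) = (5 + s)*(1/(2*s)) = (5 + s)/(2*s))
w(P) = -5*P + (5 + P²)/(2*P²) (w(P) = (5 + P²)/(2*(P²)) - 5*P = (5 + P²)/(2*P²) - 5*P = -5*P + (5 + P²)/(2*P²))
X = 1/3168 (X = 1/(9*(404 - 52)) = (⅑)/352 = (⅑)*(1/352) = 1/3168 ≈ 0.00031566)
216*(w(-2) + X) = 216*((½ - 5*(-2) + (5/2)/(-2)²) + 1/3168) = 216*((½ + 10 + (5/2)*(¼)) + 1/3168) = 216*((½ + 10 + 5/8) + 1/3168) = 216*(89/8 + 1/3168) = 216*(35245/3168) = 105735/44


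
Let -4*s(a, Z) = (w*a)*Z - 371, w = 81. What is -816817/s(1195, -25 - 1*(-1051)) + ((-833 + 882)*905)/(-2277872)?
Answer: 3038458739541/226218427275728 ≈ 0.013432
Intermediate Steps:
s(a, Z) = 371/4 - 81*Z*a/4 (s(a, Z) = -((81*a)*Z - 371)/4 = -(81*Z*a - 371)/4 = -(-371 + 81*Z*a)/4 = 371/4 - 81*Z*a/4)
-816817/s(1195, -25 - 1*(-1051)) + ((-833 + 882)*905)/(-2277872) = -816817/(371/4 - 81/4*(-25 - 1*(-1051))*1195) + ((-833 + 882)*905)/(-2277872) = -816817/(371/4 - 81/4*(-25 + 1051)*1195) + (49*905)*(-1/2277872) = -816817/(371/4 - 81/4*1026*1195) + 44345*(-1/2277872) = -816817/(371/4 - 49655835/2) - 44345/2277872 = -816817/(-99311299/4) - 44345/2277872 = -816817*(-4/99311299) - 44345/2277872 = 3267268/99311299 - 44345/2277872 = 3038458739541/226218427275728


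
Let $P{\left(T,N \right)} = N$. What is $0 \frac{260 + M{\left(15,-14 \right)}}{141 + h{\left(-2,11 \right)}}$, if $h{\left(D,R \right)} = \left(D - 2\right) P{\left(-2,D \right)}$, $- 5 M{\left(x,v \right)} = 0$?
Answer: $0$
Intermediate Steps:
$M{\left(x,v \right)} = 0$ ($M{\left(x,v \right)} = \left(- \frac{1}{5}\right) 0 = 0$)
$h{\left(D,R \right)} = D \left(-2 + D\right)$ ($h{\left(D,R \right)} = \left(D - 2\right) D = \left(-2 + D\right) D = D \left(-2 + D\right)$)
$0 \frac{260 + M{\left(15,-14 \right)}}{141 + h{\left(-2,11 \right)}} = 0 \frac{260 + 0}{141 - 2 \left(-2 - 2\right)} = 0 \frac{260}{141 - -8} = 0 \frac{260}{141 + 8} = 0 \cdot \frac{260}{149} = 0$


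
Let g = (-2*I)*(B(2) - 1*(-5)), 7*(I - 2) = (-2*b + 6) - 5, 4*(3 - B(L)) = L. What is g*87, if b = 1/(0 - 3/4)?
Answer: -23055/7 ≈ -3293.6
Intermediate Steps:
B(L) = 3 - L/4
b = -4/3 (b = 1/(0 - 3*¼) = 1/(0 - ¾) = 1/(-¾) = -4/3 ≈ -1.3333)
I = 53/21 (I = 2 + ((-2*(-4/3) + 6) - 5)/7 = 2 + ((8/3 + 6) - 5)/7 = 2 + (26/3 - 5)/7 = 2 + (⅐)*(11/3) = 2 + 11/21 = 53/21 ≈ 2.5238)
g = -265/7 (g = (-2*53/21)*((3 - ¼*2) - 1*(-5)) = -106*((3 - ½) + 5)/21 = -106*(5/2 + 5)/21 = -106/21*15/2 = -265/7 ≈ -37.857)
g*87 = -265/7*87 = -23055/7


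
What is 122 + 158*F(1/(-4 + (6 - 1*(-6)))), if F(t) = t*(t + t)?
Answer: 2031/16 ≈ 126.94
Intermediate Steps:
F(t) = 2*t² (F(t) = t*(2*t) = 2*t²)
122 + 158*F(1/(-4 + (6 - 1*(-6)))) = 122 + 158*(2*(1/(-4 + (6 - 1*(-6))))²) = 122 + 158*(2*(1/(-4 + (6 + 6)))²) = 122 + 158*(2*(1/(-4 + 12))²) = 122 + 158*(2*(1/8)²) = 122 + 158*(2*(⅛)²) = 122 + 158*(2*(1/64)) = 122 + 158*(1/32) = 122 + 79/16 = 2031/16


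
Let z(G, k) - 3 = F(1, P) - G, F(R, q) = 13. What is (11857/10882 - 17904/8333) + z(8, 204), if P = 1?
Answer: 629410701/90679706 ≈ 6.9410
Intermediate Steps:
z(G, k) = 16 - G (z(G, k) = 3 + (13 - G) = 16 - G)
(11857/10882 - 17904/8333) + z(8, 204) = (11857/10882 - 17904/8333) + (16 - 1*8) = (11857*(1/10882) - 17904*1/8333) + (16 - 8) = (11857/10882 - 17904/8333) + 8 = -96026947/90679706 + 8 = 629410701/90679706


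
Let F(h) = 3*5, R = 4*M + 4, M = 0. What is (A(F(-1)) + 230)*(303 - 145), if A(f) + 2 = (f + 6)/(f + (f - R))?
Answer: 469971/13 ≈ 36152.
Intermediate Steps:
R = 4 (R = 4*0 + 4 = 0 + 4 = 4)
F(h) = 15
A(f) = -2 + (6 + f)/(-4 + 2*f) (A(f) = -2 + (f + 6)/(f + (f - 1*4)) = -2 + (6 + f)/(f + (f - 4)) = -2 + (6 + f)/(f + (-4 + f)) = -2 + (6 + f)/(-4 + 2*f))
(A(F(-1)) + 230)*(303 - 145) = ((14 - 3*15)/(2*(-2 + 15)) + 230)*(303 - 145) = ((1/2)*(14 - 45)/13 + 230)*158 = ((1/2)*(1/13)*(-31) + 230)*158 = (-31/26 + 230)*158 = (5949/26)*158 = 469971/13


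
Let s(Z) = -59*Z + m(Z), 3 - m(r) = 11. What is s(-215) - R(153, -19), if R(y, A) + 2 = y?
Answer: 12526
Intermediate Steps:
m(r) = -8 (m(r) = 3 - 1*11 = 3 - 11 = -8)
R(y, A) = -2 + y
s(Z) = -8 - 59*Z (s(Z) = -59*Z - 8 = -8 - 59*Z)
s(-215) - R(153, -19) = (-8 - 59*(-215)) - (-2 + 153) = (-8 + 12685) - 1*151 = 12677 - 151 = 12526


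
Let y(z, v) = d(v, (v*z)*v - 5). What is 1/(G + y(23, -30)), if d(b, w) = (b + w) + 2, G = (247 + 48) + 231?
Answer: 1/21193 ≈ 4.7185e-5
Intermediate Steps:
G = 526 (G = 295 + 231 = 526)
d(b, w) = 2 + b + w
y(z, v) = -3 + v + z*v² (y(z, v) = 2 + v + ((v*z)*v - 5) = 2 + v + (z*v² - 5) = 2 + v + (-5 + z*v²) = -3 + v + z*v²)
1/(G + y(23, -30)) = 1/(526 + (-3 - 30 + 23*(-30)²)) = 1/(526 + (-3 - 30 + 23*900)) = 1/(526 + (-3 - 30 + 20700)) = 1/(526 + 20667) = 1/21193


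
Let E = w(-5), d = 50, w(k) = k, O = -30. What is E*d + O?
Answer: -280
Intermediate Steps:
E = -5
E*d + O = -5*50 - 30 = -250 - 30 = -280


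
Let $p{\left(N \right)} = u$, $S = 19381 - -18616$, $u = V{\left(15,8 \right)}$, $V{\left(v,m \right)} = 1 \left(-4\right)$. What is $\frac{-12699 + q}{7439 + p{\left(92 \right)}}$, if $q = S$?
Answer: $\frac{25298}{7435} \approx 3.4026$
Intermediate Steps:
$V{\left(v,m \right)} = -4$
$u = -4$
$S = 37997$ ($S = 19381 + 18616 = 37997$)
$p{\left(N \right)} = -4$
$q = 37997$
$\frac{-12699 + q}{7439 + p{\left(92 \right)}} = \frac{-12699 + 37997}{7439 - 4} = \frac{25298}{7435}$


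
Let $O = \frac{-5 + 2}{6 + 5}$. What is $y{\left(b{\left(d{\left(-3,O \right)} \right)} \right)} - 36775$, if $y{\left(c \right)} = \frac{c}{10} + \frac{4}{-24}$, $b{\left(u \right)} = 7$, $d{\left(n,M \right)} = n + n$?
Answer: $- \frac{551617}{15} \approx -36774.0$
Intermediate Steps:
$O = - \frac{3}{11} \approx -0.27273$
$d{\left(n,M \right)} = 2 n$
$y{\left(c \right)} = - \frac{1}{6} + \frac{c}{10}$ ($y{\left(c \right)} = c \frac{1}{10} + 4 \left(- \frac{1}{24}\right) = \frac{c}{10} - \frac{1}{6} = - \frac{1}{6} + \frac{c}{10}$)
$y{\left(b{\left(d{\left(-3,O \right)} \right)} \right)} - 36775 = \left(- \frac{1}{6} + \frac{1}{10} \cdot 7\right) - 36775 = \left(- \frac{1}{6} + \frac{7}{10}\right) - 36775 = \frac{8}{15} - 36775 = - \frac{551617}{15}$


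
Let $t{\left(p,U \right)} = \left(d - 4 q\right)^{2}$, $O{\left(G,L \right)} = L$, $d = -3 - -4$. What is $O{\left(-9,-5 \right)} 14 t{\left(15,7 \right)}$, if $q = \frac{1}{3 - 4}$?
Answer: $-1750$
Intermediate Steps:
$d = 1$ ($d = -3 + 4 = 1$)
$q = -1$ ($q = \frac{1}{-1} = -1$)
$t{\left(p,U \right)} = 25$ ($t{\left(p,U \right)} = \left(1 - -4\right)^{2} = \left(1 + 4\right)^{2} = 5^{2} = 25$)
$O{\left(-9,-5 \right)} 14 t{\left(15,7 \right)} = \left(-5\right) 14 \cdot 25 = \left(-70\right) 25 = -1750$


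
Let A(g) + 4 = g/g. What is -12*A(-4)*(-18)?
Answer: -648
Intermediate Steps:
A(g) = -3 (A(g) = -4 + g/g = -4 + 1 = -3)
-12*A(-4)*(-18) = -12*(-3)*(-18) = 36*(-18) = -648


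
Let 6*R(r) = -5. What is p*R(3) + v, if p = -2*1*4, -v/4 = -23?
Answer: 296/3 ≈ 98.667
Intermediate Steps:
R(r) = -⅚ (R(r) = (⅙)*(-5) = -⅚)
v = 92 (v = -4*(-23) = 92)
p = -8 (p = -2*4 = -8)
p*R(3) + v = -8*(-⅚) + 92 = 20/3 + 92 = 296/3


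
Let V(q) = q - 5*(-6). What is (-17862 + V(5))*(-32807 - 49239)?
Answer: 1462634042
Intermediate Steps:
V(q) = 30 + q (V(q) = q + 30 = 30 + q)
(-17862 + V(5))*(-32807 - 49239) = (-17862 + (30 + 5))*(-32807 - 49239) = (-17862 + 35)*(-82046) = -17827*(-82046) = 1462634042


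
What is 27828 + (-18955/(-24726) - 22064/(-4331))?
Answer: 2980681027937/107088306 ≈ 27834.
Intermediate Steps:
27828 + (-18955/(-24726) - 22064/(-4331)) = 27828 + (-18955*(-1/24726) - 22064*(-1/4331)) = 27828 + (18955/24726 + 22064/4331) = 27828 + 627648569/107088306 = 2980681027937/107088306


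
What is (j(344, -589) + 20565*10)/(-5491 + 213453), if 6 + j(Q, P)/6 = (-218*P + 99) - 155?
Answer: 487845/103981 ≈ 4.6917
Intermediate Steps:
j(Q, P) = -372 - 1308*P (j(Q, P) = -36 + 6*((-218*P + 99) - 155) = -36 + 6*((99 - 218*P) - 155) = -36 + 6*(-56 - 218*P) = -36 + (-336 - 1308*P) = -372 - 1308*P)
(j(344, -589) + 20565*10)/(-5491 + 213453) = ((-372 - 1308*(-589)) + 20565*10)/(-5491 + 213453) = ((-372 + 770412) + 205650)/207962 = (770040 + 205650)*(1/207962) = 975690*(1/207962) = 487845/103981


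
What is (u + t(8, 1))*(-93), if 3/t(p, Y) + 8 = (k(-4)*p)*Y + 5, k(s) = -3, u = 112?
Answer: -31217/3 ≈ -10406.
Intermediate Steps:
t(p, Y) = 3/(-3 - 3*Y*p) (t(p, Y) = 3/(-8 + ((-3*p)*Y + 5)) = 3/(-8 + (-3*Y*p + 5)) = 3/(-8 + (5 - 3*Y*p)) = 3/(-3 - 3*Y*p))
(u + t(8, 1))*(-93) = (112 + 1/(-1 - 1*1*8))*(-93) = (112 + 1/(-1 - 8))*(-93) = (112 + 1/(-9))*(-93) = (112 - ⅑)*(-93) = (1007/9)*(-93) = -31217/3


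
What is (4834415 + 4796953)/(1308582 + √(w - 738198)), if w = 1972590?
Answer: 1050286233348/142698801361 - 1605228*√308598/142698801361 ≈ 7.3539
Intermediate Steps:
(4834415 + 4796953)/(1308582 + √(w - 738198)) = (4834415 + 4796953)/(1308582 + √(1972590 - 738198)) = 9631368/(1308582 + √1234392) = 9631368/(1308582 + 2*√308598)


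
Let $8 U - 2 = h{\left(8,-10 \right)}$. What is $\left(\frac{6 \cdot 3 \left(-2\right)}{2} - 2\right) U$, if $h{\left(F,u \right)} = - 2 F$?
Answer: $35$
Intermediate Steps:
$U = - \frac{7}{4}$ ($U = \frac{1}{4} + \frac{\left(-2\right) 8}{8} = \frac{1}{4} + \frac{1}{8} \left(-16\right) = \frac{1}{4} - 2 = - \frac{7}{4} \approx -1.75$)
$\left(\frac{6 \cdot 3 \left(-2\right)}{2} - 2\right) U = \left(\frac{6 \cdot 3 \left(-2\right)}{2} - 2\right) \left(- \frac{7}{4}\right) = \left(18 \left(-2\right) \frac{1}{2} - 2\right) \left(- \frac{7}{4}\right) = \left(\left(-36\right) \frac{1}{2} - 2\right) \left(- \frac{7}{4}\right) = \left(-18 - 2\right) \left(- \frac{7}{4}\right) = \left(-20\right) \left(- \frac{7}{4}\right) = 35$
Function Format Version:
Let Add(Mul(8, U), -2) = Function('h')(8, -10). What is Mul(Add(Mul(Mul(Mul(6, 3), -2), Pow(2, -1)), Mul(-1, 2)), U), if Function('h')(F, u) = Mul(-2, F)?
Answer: 35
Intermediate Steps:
U = Rational(-7, 4) (U = Add(Rational(1, 4), Mul(Rational(1, 8), Mul(-2, 8))) = Add(Rational(1, 4), Mul(Rational(1, 8), -16)) = Add(Rational(1, 4), -2) = Rational(-7, 4) ≈ -1.7500)
Mul(Add(Mul(Mul(Mul(6, 3), -2), Pow(2, -1)), Mul(-1, 2)), U) = Mul(Add(Mul(Mul(Mul(6, 3), -2), Pow(2, -1)), Mul(-1, 2)), Rational(-7, 4)) = Mul(Add(Mul(Mul(18, -2), Rational(1, 2)), -2), Rational(-7, 4)) = Mul(Add(Mul(-36, Rational(1, 2)), -2), Rational(-7, 4)) = Mul(Add(-18, -2), Rational(-7, 4)) = Mul(-20, Rational(-7, 4)) = 35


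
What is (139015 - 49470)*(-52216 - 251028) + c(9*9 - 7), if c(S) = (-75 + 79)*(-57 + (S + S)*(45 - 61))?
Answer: -27153993680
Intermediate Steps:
c(S) = -228 - 128*S (c(S) = 4*(-57 + (2*S)*(-16)) = 4*(-57 - 32*S) = -228 - 128*S)
(139015 - 49470)*(-52216 - 251028) + c(9*9 - 7) = (139015 - 49470)*(-52216 - 251028) + (-228 - 128*(9*9 - 7)) = 89545*(-303244) + (-228 - 128*(81 - 7)) = -27153983980 + (-228 - 128*74) = -27153983980 + (-228 - 9472) = -27153983980 - 9700 = -27153993680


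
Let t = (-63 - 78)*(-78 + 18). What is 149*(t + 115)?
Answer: 1277675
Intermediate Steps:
t = 8460 (t = -141*(-60) = 8460)
149*(t + 115) = 149*(8460 + 115) = 149*8575 = 1277675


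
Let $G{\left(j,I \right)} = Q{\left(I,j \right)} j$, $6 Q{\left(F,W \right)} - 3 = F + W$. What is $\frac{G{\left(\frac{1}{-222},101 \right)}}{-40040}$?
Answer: $\frac{23087}{11839988160} \approx 1.9499 \cdot 10^{-6}$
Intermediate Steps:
$Q{\left(F,W \right)} = \frac{1}{2} + \frac{F}{6} + \frac{W}{6}$ ($Q{\left(F,W \right)} = \frac{1}{2} + \frac{F + W}{6} = \frac{1}{2} + \left(\frac{F}{6} + \frac{W}{6}\right) = \frac{1}{2} + \frac{F}{6} + \frac{W}{6}$)
$G{\left(j,I \right)} = j \left(\frac{1}{2} + \frac{I}{6} + \frac{j}{6}\right)$ ($G{\left(j,I \right)} = \left(\frac{1}{2} + \frac{I}{6} + \frac{j}{6}\right) j = j \left(\frac{1}{2} + \frac{I}{6} + \frac{j}{6}\right)$)
$\frac{G{\left(\frac{1}{-222},101 \right)}}{-40040} = \frac{\frac{1}{6} \frac{1}{-222} \left(3 + 101 + \frac{1}{-222}\right)}{-40040} = \frac{1}{6} \left(- \frac{1}{222}\right) \left(3 + 101 - \frac{1}{222}\right) \left(- \frac{1}{40040}\right) = \frac{1}{6} \left(- \frac{1}{222}\right) \frac{23087}{222} \left(- \frac{1}{40040}\right) = \left(- \frac{23087}{295704}\right) \left(- \frac{1}{40040}\right) = \frac{23087}{11839988160}$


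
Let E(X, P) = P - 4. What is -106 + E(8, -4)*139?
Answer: -1218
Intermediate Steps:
E(X, P) = -4 + P
-106 + E(8, -4)*139 = -106 + (-4 - 4)*139 = -106 - 8*139 = -106 - 1112 = -1218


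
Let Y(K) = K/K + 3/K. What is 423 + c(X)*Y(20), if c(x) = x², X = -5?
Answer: 1807/4 ≈ 451.75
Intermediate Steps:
Y(K) = 1 + 3/K
423 + c(X)*Y(20) = 423 + (-5)²*((3 + 20)/20) = 423 + 25*((1/20)*23) = 423 + 25*(23/20) = 423 + 115/4 = 1807/4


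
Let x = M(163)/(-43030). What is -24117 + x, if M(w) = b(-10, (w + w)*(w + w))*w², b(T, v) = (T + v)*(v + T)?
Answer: -150015240359337/21515 ≈ -6.9726e+9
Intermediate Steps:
b(T, v) = (T + v)² (b(T, v) = (T + v)*(T + v) = (T + v)²)
M(w) = w²*(-10 + 4*w²)² (M(w) = (-10 + (w + w)*(w + w))²*w² = (-10 + (2*w)*(2*w))²*w² = (-10 + 4*w²)²*w² = w²*(-10 + 4*w²)²)
x = -150014721482082/21515 (x = (4*163²*(-5 + 2*163²)²)/(-43030) = (4*26569*(-5 + 2*26569)²)*(-1/43030) = (4*26569*(-5 + 53138)²)*(-1/43030) = (4*26569*53133²)*(-1/43030) = (4*26569*2823115689)*(-1/43030) = 300029442964164*(-1/43030) = -150014721482082/21515 ≈ -6.9726e+9)
-24117 + x = -24117 - 150014721482082/21515 = -150015240359337/21515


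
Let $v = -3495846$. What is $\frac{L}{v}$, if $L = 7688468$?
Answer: $- \frac{3844234}{1747923} \approx -2.1993$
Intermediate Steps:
$\frac{L}{v} = \frac{7688468}{-3495846} = 7688468 \left(- \frac{1}{3495846}\right) = - \frac{3844234}{1747923}$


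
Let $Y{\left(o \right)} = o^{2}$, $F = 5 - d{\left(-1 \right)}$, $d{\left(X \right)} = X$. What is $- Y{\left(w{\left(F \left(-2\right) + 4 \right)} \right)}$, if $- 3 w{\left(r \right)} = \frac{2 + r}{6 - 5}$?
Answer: $-4$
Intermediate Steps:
$F = 6$ ($F = 5 - -1 = 5 + 1 = 6$)
$w{\left(r \right)} = - \frac{2}{3} - \frac{r}{3}$ ($w{\left(r \right)} = - \frac{\left(2 + r\right) \frac{1}{6 - 5}}{3} = - \frac{\left(2 + r\right) 1^{-1}}{3} = - \frac{\left(2 + r\right) 1}{3} = - \frac{2 + r}{3} = - \frac{2}{3} - \frac{r}{3}$)
$- Y{\left(w{\left(F \left(-2\right) + 4 \right)} \right)} = - \left(- \frac{2}{3} - \frac{6 \left(-2\right) + 4}{3}\right)^{2} = - \left(- \frac{2}{3} - \frac{-12 + 4}{3}\right)^{2} = - \left(- \frac{2}{3} - - \frac{8}{3}\right)^{2} = - \left(- \frac{2}{3} + \frac{8}{3}\right)^{2} = - 2^{2} = \left(-1\right) 4 = -4$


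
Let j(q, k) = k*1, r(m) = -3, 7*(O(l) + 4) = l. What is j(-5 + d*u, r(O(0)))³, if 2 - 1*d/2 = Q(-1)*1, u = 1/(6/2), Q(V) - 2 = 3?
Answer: -27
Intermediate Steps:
Q(V) = 5 (Q(V) = 2 + 3 = 5)
u = ⅓ (u = 1/(6*(½)) = 1/3 = 1*(⅓) = ⅓ ≈ 0.33333)
d = -6 (d = 4 - 10 = -6)
O(l) = -4 + l/7
j(q, k) = k
j(-5 + d*u, r(O(0)))³ = (-3)³ = -27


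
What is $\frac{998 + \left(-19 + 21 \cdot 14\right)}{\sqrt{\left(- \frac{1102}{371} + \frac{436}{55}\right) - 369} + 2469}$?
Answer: $\frac{64133669985}{124395512504} - \frac{1273 i \sqrt{151574441095}}{124395512504} \approx 0.51556 - 0.0039842 i$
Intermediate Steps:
$\frac{998 + \left(-19 + 21 \cdot 14\right)}{\sqrt{\left(- \frac{1102}{371} + \frac{436}{55}\right) - 369} + 2469} = \frac{998 + \left(-19 + 294\right)}{\sqrt{\left(\left(-1102\right) \frac{1}{371} + 436 \cdot \frac{1}{55}\right) - 369} + 2469} = \frac{998 + 275}{\sqrt{\left(- \frac{1102}{371} + \frac{436}{55}\right) - 369} + 2469} = \frac{1273}{\sqrt{\frac{101146}{20405} - 369} + 2469} = \frac{1273}{\sqrt{- \frac{7428299}{20405}} + 2469} = \frac{1273}{\frac{i \sqrt{151574441095}}{20405} + 2469} = \frac{1273}{2469 + \frac{i \sqrt{151574441095}}{20405}}$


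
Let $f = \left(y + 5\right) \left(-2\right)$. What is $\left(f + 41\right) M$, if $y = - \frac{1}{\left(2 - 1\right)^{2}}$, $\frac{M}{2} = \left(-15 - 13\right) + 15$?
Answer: $-858$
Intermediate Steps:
$M = -26$ ($M = 2 \left(\left(-15 - 13\right) + 15\right) = 2 \left(-28 + 15\right) = 2 \left(-13\right) = -26$)
$y = -1$ ($y = - \frac{1}{1^{2}} = - 1^{-1} = \left(-1\right) 1 = -1$)
$f = -8$ ($f = \left(-1 + 5\right) \left(-2\right) = 4 \left(-2\right) = -8$)
$\left(f + 41\right) M = \left(-8 + 41\right) \left(-26\right) = 33 \left(-26\right) = -858$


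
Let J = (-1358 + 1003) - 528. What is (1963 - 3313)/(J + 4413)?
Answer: -135/353 ≈ -0.38244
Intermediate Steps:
J = -883 (J = -355 - 528 = -883)
(1963 - 3313)/(J + 4413) = (1963 - 3313)/(-883 + 4413) = -1350/3530 = -1350*1/3530 = -135/353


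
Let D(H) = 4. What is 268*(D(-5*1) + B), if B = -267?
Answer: -70484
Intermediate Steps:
268*(D(-5*1) + B) = 268*(4 - 267) = 268*(-263) = -70484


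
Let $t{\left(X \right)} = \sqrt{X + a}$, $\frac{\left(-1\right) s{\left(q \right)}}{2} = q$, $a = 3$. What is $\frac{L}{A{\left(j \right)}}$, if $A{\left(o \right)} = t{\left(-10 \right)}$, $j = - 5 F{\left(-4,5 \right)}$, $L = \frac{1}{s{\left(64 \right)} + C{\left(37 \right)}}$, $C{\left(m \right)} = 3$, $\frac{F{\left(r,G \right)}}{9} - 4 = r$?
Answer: $\frac{i \sqrt{7}}{875} \approx 0.0030237 i$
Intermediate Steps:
$s{\left(q \right)} = - 2 q$
$F{\left(r,G \right)} = 36 + 9 r$
$t{\left(X \right)} = \sqrt{3 + X}$ ($t{\left(X \right)} = \sqrt{X + 3} = \sqrt{3 + X}$)
$L = - \frac{1}{125}$ ($L = \frac{1}{\left(-2\right) 64 + 3} = \frac{1}{-128 + 3} = \frac{1}{-125} = - \frac{1}{125} \approx -0.008$)
$j = 0$ ($j = - 5 \left(36 + 9 \left(-4\right)\right) = - 5 \left(36 - 36\right) = \left(-5\right) 0 = 0$)
$A{\left(o \right)} = i \sqrt{7}$ ($A{\left(o \right)} = \sqrt{3 - 10} = \sqrt{-7} = i \sqrt{7}$)
$\frac{L}{A{\left(j \right)}} = - \frac{1}{125 i \sqrt{7}} = - \frac{\left(- \frac{1}{7}\right) i \sqrt{7}}{125} = \frac{i \sqrt{7}}{875}$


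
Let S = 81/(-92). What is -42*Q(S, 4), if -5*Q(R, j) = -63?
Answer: -2646/5 ≈ -529.20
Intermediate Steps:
S = -81/92 (S = 81*(-1/92) = -81/92 ≈ -0.88043)
Q(R, j) = 63/5 (Q(R, j) = -1/5*(-63) = 63/5)
-42*Q(S, 4) = -42*63/5 = -2646/5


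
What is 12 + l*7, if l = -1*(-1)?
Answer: 19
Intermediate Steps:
l = 1
12 + l*7 = 12 + 1*7 = 12 + 7 = 19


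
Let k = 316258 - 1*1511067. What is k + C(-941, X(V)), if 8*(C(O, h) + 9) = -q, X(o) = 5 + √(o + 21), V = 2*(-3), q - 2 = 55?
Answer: -9558601/8 ≈ -1.1948e+6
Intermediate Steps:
q = 57 (q = 2 + 55 = 57)
k = -1194809 (k = 316258 - 1511067 = -1194809)
V = -6
X(o) = 5 + √(21 + o)
C(O, h) = -129/8 (C(O, h) = -9 + (-1*57)/8 = -9 + (⅛)*(-57) = -9 - 57/8 = -129/8)
k + C(-941, X(V)) = -1194809 - 129/8 = -9558601/8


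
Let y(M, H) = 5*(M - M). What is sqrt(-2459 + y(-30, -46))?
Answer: I*sqrt(2459) ≈ 49.588*I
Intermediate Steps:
y(M, H) = 0 (y(M, H) = 5*0 = 0)
sqrt(-2459 + y(-30, -46)) = sqrt(-2459 + 0) = sqrt(-2459) = I*sqrt(2459)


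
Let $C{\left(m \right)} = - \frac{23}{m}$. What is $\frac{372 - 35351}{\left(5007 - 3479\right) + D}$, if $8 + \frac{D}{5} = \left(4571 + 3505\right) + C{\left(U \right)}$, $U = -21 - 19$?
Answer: $- \frac{279832}{334967} \approx -0.8354$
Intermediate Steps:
$U = -40$ ($U = -21 - 19 = -40$)
$D = \frac{322743}{8}$ ($D = -40 + 5 \left(\left(4571 + 3505\right) - \frac{23}{-40}\right) = -40 + 5 \left(8076 - - \frac{23}{40}\right) = -40 + 5 \left(8076 + \frac{23}{40}\right) = -40 + 5 \cdot \frac{323063}{40} = -40 + \frac{323063}{8} = \frac{322743}{8} \approx 40343.0$)
$\frac{372 - 35351}{\left(5007 - 3479\right) + D} = \frac{372 - 35351}{\left(5007 - 3479\right) + \frac{322743}{8}} = - \frac{34979}{1528 + \frac{322743}{8}} = - \frac{34979}{\frac{334967}{8}} = \left(-34979\right) \frac{8}{334967} = - \frac{279832}{334967}$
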